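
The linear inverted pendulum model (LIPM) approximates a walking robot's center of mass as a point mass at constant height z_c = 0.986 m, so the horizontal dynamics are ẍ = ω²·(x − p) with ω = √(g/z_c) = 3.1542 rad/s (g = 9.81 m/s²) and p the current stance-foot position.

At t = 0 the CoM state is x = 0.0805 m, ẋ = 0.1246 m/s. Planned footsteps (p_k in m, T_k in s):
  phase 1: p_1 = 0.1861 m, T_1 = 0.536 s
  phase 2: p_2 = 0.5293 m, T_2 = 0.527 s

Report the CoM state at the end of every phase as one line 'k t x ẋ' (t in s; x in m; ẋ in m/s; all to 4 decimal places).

phase 1: p=0.1861, T=0.536, ωT=1.690651, cosh=2.803705, sinh=2.619306; start (x,ẋ)=(0.080500, 0.124600) → end (x,ẋ)=(-0.006501, -0.523106)
phase 2: p=0.5293, T=0.527, ωT=1.662263, cosh=2.730469, sinh=2.540760; start (x,ẋ)=(-0.006501, -0.523106) → end (x,ẋ)=(-1.355059, -5.722269)

1 0.5360 -0.0065 -0.5231
2 1.0630 -1.3551 -5.7223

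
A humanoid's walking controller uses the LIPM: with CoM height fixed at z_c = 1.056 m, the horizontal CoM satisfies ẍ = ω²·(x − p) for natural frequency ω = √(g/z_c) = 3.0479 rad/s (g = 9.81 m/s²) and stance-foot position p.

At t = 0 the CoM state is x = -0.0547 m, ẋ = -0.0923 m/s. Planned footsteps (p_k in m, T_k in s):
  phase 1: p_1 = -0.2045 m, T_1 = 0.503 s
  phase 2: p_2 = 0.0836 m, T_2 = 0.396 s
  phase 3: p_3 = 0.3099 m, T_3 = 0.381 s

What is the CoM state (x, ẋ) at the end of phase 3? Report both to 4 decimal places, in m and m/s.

x = 1.3193, ẋ = 3.3636

phase 1: p=-0.2045, T=0.503, ωT=1.533094, cosh=2.424177, sinh=2.208310; start (x,ẋ)=(-0.054700, -0.092300) → end (x,ẋ)=(0.091767, 0.784508)
phase 2: p=0.0836, T=0.396, ωT=1.206968, cosh=1.821218, sinh=1.522115; start (x,ẋ)=(0.091767, 0.784508) → end (x,ẋ)=(0.490256, 1.466650)
phase 3: p=0.3099, T=0.381, ωT=1.161250, cosh=1.753509, sinh=1.440414; start (x,ẋ)=(0.490256, 1.466650) → end (x,ẋ)=(1.319284, 3.363590)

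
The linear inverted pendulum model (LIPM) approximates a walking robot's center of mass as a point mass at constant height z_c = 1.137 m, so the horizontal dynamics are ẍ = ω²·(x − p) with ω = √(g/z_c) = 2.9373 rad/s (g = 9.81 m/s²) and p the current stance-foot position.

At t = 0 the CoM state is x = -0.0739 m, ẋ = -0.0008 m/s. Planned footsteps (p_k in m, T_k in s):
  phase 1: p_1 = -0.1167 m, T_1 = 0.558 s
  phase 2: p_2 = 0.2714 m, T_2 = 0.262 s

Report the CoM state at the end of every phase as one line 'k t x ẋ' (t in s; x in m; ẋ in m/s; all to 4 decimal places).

phase 1: p=-0.1167, T=0.558, ωT=1.639013, cosh=2.672129, sinh=2.477957; start (x,ẋ)=(-0.073900, -0.000800) → end (x,ẋ)=(-0.003008, 0.309382)
phase 2: p=0.2714, T=0.262, ωT=0.769573, cosh=1.311027, sinh=0.847816; start (x,ẋ)=(-0.003008, 0.309382) → end (x,ẋ)=(0.000943, -0.277747)

1 0.5580 -0.0030 0.3094
2 0.8200 0.0009 -0.2777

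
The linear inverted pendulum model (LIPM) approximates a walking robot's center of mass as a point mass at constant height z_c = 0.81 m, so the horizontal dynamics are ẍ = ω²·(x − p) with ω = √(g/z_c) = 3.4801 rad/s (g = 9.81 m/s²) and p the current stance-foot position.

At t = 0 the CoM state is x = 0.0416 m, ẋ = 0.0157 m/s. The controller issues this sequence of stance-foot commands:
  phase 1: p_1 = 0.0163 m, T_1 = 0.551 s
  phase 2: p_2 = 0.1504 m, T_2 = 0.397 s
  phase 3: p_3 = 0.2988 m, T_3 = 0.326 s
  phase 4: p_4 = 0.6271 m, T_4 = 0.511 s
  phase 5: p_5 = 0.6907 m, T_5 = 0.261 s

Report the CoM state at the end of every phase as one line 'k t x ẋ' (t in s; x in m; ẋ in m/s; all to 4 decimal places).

phase 1: p=0.0163, T=0.551, ωT=1.917535, cosh=3.475567, sinh=3.328599; start (x,ẋ)=(0.041600, 0.015700) → end (x,ẋ)=(0.119248, 0.347638)
phase 2: p=0.1504, T=0.397, ωT=1.381600, cosh=2.116221, sinh=1.865044; start (x,ẋ)=(0.119248, 0.347638) → end (x,ẋ)=(0.270781, 0.533488)
phase 3: p=0.2988, T=0.326, ωT=1.134513, cosh=1.715618, sinh=1.394039; start (x,ẋ)=(0.270781, 0.533488) → end (x,ẋ)=(0.464432, 0.779332)
phase 4: p=0.6271, T=0.511, ωT=1.778331, cosh=3.044444, sinh=2.875524; start (x,ẋ)=(0.464432, 0.779332) → end (x,ẋ)=(0.775811, 0.744799)
phase 5: p=0.6907, T=0.261, ωT=0.908306, cosh=1.441662, sinh=1.038456; start (x,ẋ)=(0.775811, 0.744799) → end (x,ẋ)=(1.035648, 1.381334)

1 0.5510 0.1192 0.3476
2 0.9480 0.2708 0.5335
3 1.2740 0.4644 0.7793
4 1.7850 0.7758 0.7448
5 2.0460 1.0356 1.3813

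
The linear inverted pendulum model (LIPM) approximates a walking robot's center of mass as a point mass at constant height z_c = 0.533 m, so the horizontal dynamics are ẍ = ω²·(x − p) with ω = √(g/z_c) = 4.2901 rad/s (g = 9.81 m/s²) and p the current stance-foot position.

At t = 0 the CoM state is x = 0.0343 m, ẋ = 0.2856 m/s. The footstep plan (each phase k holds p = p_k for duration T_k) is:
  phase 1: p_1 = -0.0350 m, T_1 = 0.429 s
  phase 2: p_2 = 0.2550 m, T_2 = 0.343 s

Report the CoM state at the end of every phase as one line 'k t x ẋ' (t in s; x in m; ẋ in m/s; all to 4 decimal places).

1 0.4290 0.3932 1.8350
2 0.7720 1.4543 5.4301

phase 1: p=-0.0350, T=0.429, ωT=1.840453, cosh=3.229068, sinh=3.070323; start (x,ẋ)=(0.034300, 0.285600) → end (x,ẋ)=(0.393172, 1.835041)
phase 2: p=0.2550, T=0.343, ωT=1.471504, cosh=2.292681, sinh=2.063101; start (x,ẋ)=(0.393172, 1.835041) → end (x,ẋ)=(1.454251, 5.430108)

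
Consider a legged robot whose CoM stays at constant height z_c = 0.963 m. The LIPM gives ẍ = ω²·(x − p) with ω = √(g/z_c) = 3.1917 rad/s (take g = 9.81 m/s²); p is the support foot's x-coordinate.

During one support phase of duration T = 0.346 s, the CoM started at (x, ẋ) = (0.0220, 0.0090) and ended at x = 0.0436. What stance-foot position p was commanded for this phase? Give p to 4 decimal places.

p = -0.0044

ωT = 3.1917·0.346 = 1.104328; cosh(ωT) = 1.674315, sinh(ωT) = 1.342882
x(T) = p + (x₀−p)·cosh(ωT) + (ẋ₀/ω)·sinh(ωT) ⇒ p·(1 − cosh) = x(T) − x₀·cosh − (ẋ₀/ω)·sinh
numerator   = 0.0436 − (0.0220)·1.674315 − (0.0090/3.1917)·1.342882 = 0.002978
denominator = 1 − 1.674315 = -0.674315
p = 0.002978 / -0.674315 = -0.0044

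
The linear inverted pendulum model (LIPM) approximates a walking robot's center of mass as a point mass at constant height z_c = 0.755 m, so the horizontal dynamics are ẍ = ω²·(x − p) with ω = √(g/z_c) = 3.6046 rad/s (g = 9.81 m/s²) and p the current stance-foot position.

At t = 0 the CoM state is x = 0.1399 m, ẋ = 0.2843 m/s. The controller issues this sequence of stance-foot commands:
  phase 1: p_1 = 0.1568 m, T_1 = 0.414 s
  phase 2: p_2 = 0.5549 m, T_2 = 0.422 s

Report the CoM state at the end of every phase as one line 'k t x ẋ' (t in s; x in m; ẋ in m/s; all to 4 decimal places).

1 0.4140 0.2838 0.5355
2 0.8360 0.2287 -0.8453

phase 1: p=0.1568, T=0.414, ωT=1.492304, cosh=2.336093, sinh=2.111239; start (x,ẋ)=(0.139900, 0.284300) → end (x,ẋ)=(0.283837, 0.535539)
phase 2: p=0.5549, T=0.422, ωT=1.521141, cosh=2.397954, sinh=2.179492; start (x,ẋ)=(0.283837, 0.535539) → end (x,ẋ)=(0.228712, -0.845329)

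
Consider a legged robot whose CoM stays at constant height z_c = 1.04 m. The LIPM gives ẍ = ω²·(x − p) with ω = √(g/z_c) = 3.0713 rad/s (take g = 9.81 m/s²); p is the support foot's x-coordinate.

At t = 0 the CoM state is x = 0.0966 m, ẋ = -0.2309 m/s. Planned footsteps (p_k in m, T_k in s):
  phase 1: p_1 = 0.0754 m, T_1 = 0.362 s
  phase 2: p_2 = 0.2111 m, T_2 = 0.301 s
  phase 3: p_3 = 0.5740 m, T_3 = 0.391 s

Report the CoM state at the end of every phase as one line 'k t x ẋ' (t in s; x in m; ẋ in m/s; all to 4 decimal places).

1 0.3620 0.0092 -0.3007
2 0.6630 -0.1873 -1.0970
3 1.0540 -1.3453 -5.5211

phase 1: p=0.0754, T=0.362, ωT=1.111811, cosh=1.684410, sinh=1.355447; start (x,ẋ)=(0.096600, -0.230900) → end (x,ẋ)=(0.009207, -0.300675)
phase 2: p=0.2111, T=0.301, ωT=0.924461, cosh=1.458628, sinh=1.061883; start (x,ẋ)=(0.009207, -0.300675) → end (x,ẋ)=(-0.187343, -1.097018)
phase 3: p=0.5740, T=0.391, ωT=1.200878, cosh=1.811982, sinh=1.511052; start (x,ẋ)=(-0.187343, -1.097018) → end (x,ẋ)=(-1.345263, -5.521090)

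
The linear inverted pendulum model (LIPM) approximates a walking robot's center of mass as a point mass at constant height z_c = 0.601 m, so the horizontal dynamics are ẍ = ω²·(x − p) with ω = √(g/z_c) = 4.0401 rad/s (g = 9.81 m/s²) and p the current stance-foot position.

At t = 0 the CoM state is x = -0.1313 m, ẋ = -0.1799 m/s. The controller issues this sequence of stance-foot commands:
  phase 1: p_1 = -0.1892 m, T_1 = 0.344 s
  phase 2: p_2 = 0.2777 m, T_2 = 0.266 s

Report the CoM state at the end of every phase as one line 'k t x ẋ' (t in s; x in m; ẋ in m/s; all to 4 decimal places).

phase 1: p=-0.1892, T=0.344, ωT=1.389794, cosh=2.131576, sinh=1.882449; start (x,ẋ)=(-0.131300, -0.179900) → end (x,ẋ)=(-0.149605, 0.056875)
phase 2: p=0.2777, T=0.266, ωT=1.074667, cosh=1.635214, sinh=1.293802; start (x,ẋ)=(-0.149605, 0.056875) → end (x,ẋ)=(-0.402821, -2.140556)

1 0.3440 -0.1496 0.0569
2 0.6100 -0.4028 -2.1406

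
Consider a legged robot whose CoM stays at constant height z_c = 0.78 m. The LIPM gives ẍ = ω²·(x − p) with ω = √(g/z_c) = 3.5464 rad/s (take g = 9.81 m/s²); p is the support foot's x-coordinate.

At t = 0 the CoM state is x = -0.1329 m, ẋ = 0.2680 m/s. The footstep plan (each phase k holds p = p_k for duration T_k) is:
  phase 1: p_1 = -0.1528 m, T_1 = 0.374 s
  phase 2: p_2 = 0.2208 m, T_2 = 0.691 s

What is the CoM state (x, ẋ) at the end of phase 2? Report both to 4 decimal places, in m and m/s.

phase 1: p=-0.1528, T=0.374, ωT=1.326354, cosh=2.016362, sinh=1.750919; start (x,ẋ)=(-0.132900, 0.268000) → end (x,ẋ)=(0.019642, 0.663953)
phase 2: p=0.2208, T=0.691, ωT=2.450562, cosh=5.840555, sinh=5.754310; start (x,ẋ)=(0.019642, 0.663953) → end (x,ẋ)=(0.123241, -0.227196)

x = 0.1232, ẋ = -0.2272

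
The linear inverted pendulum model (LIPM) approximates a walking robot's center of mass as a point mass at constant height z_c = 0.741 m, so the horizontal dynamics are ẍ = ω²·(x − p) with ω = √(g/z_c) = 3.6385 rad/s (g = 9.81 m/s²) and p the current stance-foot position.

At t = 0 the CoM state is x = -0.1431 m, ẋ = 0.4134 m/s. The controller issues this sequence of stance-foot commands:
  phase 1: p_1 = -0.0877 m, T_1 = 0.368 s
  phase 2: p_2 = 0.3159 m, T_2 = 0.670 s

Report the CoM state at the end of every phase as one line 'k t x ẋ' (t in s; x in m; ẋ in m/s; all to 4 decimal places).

1 0.3680 0.0012 0.4847
2 1.0380 -0.7425 -3.7086

phase 1: p=-0.0877, T=0.368, ωT=1.338968, cosh=2.038610, sinh=1.776494; start (x,ẋ)=(-0.143100, 0.413400) → end (x,ẋ)=(0.001203, 0.484668)
phase 2: p=0.3159, T=0.670, ωT=2.437795, cosh=5.767562, sinh=5.680209; start (x,ẋ)=(0.001203, 0.484668) → end (x,ẋ)=(-0.742498, -3.708623)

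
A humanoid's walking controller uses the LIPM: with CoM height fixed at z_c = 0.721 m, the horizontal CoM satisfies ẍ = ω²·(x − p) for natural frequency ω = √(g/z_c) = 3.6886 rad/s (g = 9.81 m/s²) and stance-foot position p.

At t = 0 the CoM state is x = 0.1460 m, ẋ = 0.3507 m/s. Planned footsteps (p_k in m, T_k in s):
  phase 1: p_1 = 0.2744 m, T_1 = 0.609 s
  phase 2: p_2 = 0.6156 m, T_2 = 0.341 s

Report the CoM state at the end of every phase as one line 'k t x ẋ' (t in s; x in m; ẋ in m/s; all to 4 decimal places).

phase 1: p=0.2744, T=0.609, ωT=2.246357, cosh=4.779511, sinh=4.673727; start (x,ẋ)=(0.146000, 0.350700) → end (x,ẋ)=(0.105073, -0.537379)
phase 2: p=0.6156, T=0.341, ωT=1.257813, cosh=1.900997, sinh=1.616722; start (x,ẋ)=(0.105073, -0.537379) → end (x,ẋ)=(-0.590444, -4.066049)

1 0.6090 0.1051 -0.5374
2 0.9500 -0.5904 -4.0660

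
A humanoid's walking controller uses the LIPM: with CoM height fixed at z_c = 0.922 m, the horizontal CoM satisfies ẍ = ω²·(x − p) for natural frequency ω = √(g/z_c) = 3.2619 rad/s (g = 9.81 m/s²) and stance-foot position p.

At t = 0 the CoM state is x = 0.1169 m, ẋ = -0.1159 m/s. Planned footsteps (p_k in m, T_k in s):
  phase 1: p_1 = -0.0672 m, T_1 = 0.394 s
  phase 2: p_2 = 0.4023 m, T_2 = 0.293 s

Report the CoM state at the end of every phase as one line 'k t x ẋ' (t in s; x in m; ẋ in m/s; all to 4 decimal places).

phase 1: p=-0.0672, T=0.394, ωT=1.285189, cosh=1.945974, sinh=1.669376; start (x,ẋ)=(0.116900, -0.115900) → end (x,ẋ)=(0.231739, 0.776948)
phase 2: p=0.4023, T=0.293, ωT=0.955737, cosh=1.492557, sinh=1.108028; start (x,ẋ)=(0.231739, 0.776948) → end (x,ẋ)=(0.411647, 0.543183)

1 0.3940 0.2317 0.7769
2 0.6870 0.4116 0.5432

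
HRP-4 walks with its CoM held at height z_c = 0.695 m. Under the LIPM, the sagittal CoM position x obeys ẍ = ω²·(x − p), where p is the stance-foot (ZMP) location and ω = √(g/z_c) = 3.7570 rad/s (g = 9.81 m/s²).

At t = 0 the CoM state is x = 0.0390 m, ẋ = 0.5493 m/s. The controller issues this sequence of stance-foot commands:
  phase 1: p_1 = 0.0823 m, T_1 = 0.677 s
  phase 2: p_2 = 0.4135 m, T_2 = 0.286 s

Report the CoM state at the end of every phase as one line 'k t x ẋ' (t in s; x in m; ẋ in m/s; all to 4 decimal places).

phase 1: p=0.0823, T=0.677, ωT=2.543489, cosh=6.401290, sinh=6.322698; start (x,ẋ)=(0.039000, 0.549300) → end (x,ẋ)=(0.729547, 2.487664)
phase 2: p=0.4135, T=0.286, ωT=1.074502, cosh=1.635001, sinh=1.293533; start (x,ẋ)=(0.729547, 2.487664) → end (x,ẋ)=(1.786739, 5.603261)

1 0.6770 0.7295 2.4877
2 0.9630 1.7867 5.6033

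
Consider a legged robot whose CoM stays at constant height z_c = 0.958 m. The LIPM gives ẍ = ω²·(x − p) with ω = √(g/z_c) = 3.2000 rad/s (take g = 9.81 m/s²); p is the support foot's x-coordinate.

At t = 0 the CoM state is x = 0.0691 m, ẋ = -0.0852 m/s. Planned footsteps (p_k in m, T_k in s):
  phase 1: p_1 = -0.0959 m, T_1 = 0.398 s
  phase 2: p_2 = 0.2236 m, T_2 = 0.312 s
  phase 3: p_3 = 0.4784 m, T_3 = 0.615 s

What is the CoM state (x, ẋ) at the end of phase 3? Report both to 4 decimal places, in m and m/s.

phase 1: p=-0.0959, T=0.398, ωT=1.273600, cosh=1.926759, sinh=1.646936; start (x,ẋ)=(0.069100, -0.085200) → end (x,ẋ)=(0.178165, 0.705422)
phase 2: p=0.2236, T=0.312, ωT=0.998400, cosh=1.541202, sinh=1.172734; start (x,ẋ)=(0.178165, 0.705422) → end (x,ẋ)=(0.412099, 0.916694)
phase 3: p=0.4784, T=0.615, ωT=1.968000, cosh=3.648043, sinh=3.508307; start (x,ẋ)=(0.412099, 0.916694) → end (x,ẋ)=(1.241545, 2.599806)

x = 1.2415, ẋ = 2.5998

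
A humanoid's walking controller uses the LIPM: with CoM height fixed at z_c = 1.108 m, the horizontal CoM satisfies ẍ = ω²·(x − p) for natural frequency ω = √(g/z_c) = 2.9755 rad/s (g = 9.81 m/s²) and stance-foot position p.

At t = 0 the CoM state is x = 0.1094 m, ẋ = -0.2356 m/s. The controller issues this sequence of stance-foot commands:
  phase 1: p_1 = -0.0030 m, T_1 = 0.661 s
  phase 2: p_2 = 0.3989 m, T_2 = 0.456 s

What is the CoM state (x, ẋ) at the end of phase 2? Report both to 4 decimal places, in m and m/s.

phase 1: p=-0.0030, T=0.661, ωT=1.966805, cosh=3.643855, sinh=3.503952; start (x,ẋ)=(0.109400, -0.235600) → end (x,ẋ)=(0.129126, 0.313391)
phase 2: p=0.3989, T=0.456, ωT=1.356828, cosh=2.070665, sinh=1.813189; start (x,ẋ)=(0.129126, 0.313391) → end (x,ẋ)=(0.031261, -0.806539)

x = 0.0313, ẋ = -0.8065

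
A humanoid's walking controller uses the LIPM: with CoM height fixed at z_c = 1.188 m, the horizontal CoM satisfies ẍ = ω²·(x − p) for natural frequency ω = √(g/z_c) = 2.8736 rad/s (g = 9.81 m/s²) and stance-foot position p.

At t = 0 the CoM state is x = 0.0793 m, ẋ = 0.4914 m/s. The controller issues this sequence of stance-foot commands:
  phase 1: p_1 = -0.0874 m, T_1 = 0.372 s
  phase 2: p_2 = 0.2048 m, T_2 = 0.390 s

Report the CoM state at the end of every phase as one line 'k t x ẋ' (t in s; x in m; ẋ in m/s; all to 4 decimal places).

1 0.3720 0.4036 1.4153
2 0.7620 1.2171 3.1841

phase 1: p=-0.0874, T=0.372, ωT=1.068979, cosh=1.627882, sinh=1.284523; start (x,ẋ)=(0.079300, 0.491400) → end (x,ẋ)=(0.403628, 1.415265)
phase 2: p=0.2048, T=0.390, ωT=1.120704, cosh=1.696531, sinh=1.370481; start (x,ẋ)=(0.403628, 1.415265) → end (x,ẋ)=(1.217088, 3.184068)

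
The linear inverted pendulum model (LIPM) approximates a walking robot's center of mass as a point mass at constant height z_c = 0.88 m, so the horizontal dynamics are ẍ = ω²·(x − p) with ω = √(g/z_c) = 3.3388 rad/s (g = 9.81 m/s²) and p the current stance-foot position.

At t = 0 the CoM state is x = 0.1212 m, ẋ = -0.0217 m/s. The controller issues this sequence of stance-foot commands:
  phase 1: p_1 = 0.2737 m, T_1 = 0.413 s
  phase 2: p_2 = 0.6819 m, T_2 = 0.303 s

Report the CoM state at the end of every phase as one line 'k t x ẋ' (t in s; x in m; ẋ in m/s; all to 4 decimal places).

1 0.4130 -0.0603 -0.9926
2 0.7160 -0.8284 -4.5025

phase 1: p=0.2737, T=0.413, ωT=1.378924, cosh=2.111239, sinh=1.859390; start (x,ẋ)=(0.121200, -0.021700) → end (x,ẋ)=(-0.060349, -0.992554)
phase 2: p=0.6819, T=0.303, ωT=1.011656, cosh=1.556884, sinh=1.193268; start (x,ẋ)=(-0.060349, -0.992554) → end (x,ẋ)=(-0.828429, -4.502473)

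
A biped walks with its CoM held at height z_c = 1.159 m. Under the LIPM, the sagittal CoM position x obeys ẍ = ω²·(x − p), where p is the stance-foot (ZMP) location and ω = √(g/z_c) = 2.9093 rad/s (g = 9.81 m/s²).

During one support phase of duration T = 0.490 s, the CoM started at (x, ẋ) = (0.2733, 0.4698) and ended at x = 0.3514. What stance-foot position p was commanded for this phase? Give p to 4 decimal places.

ωT = 2.9093·0.490 = 1.425557; cosh(ωT) = 2.200274, sinh(ωT) = 1.959900
x(T) = p + (x₀−p)·cosh(ωT) + (ẋ₀/ω)·sinh(ωT) ⇒ p·(1 − cosh) = x(T) − x₀·cosh − (ẋ₀/ω)·sinh
numerator   = 0.3514 − (0.2733)·2.200274 − (0.4698/2.9093)·1.959900 = -0.566424
denominator = 1 − 2.200274 = -1.200274
p = -0.566424 / -1.200274 = 0.4719

p = 0.4719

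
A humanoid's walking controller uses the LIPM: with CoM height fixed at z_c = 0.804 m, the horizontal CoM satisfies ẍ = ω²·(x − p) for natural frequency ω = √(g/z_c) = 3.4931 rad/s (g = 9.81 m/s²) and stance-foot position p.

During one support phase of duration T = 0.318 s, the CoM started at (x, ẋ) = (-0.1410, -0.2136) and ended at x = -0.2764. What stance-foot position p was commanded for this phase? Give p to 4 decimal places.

p = -0.0640

ωT = 3.4931·0.318 = 1.110806; cosh(ωT) = 1.683049, sinh(ωT) = 1.353755
x(T) = p + (x₀−p)·cosh(ωT) + (ẋ₀/ω)·sinh(ωT) ⇒ p·(1 − cosh) = x(T) − x₀·cosh − (ẋ₀/ω)·sinh
numerator   = -0.2764 − (-0.1410)·1.683049 − (-0.2136/3.4931)·1.353755 = 0.043691
denominator = 1 − 1.683049 = -0.683049
p = 0.043691 / -0.683049 = -0.0640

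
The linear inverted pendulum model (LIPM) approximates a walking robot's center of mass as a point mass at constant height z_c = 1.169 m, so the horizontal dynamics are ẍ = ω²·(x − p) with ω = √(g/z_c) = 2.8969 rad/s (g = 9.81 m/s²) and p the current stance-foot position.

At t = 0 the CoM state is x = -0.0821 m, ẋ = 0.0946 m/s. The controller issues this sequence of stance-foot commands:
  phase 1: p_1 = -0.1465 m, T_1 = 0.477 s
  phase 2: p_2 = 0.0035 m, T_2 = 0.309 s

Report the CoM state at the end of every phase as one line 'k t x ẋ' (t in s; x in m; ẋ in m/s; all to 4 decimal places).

phase 1: p=-0.1465, T=0.477, ωT=1.381821, cosh=2.116634, sinh=1.865513; start (x,ẋ)=(-0.082100, 0.094600) → end (x,ẋ)=(0.050731, 0.548264)
phase 2: p=0.0035, T=0.309, ωT=0.895142, cosh=1.428117, sinh=1.019567; start (x,ẋ)=(0.050731, 0.548264) → end (x,ẋ)=(0.263913, 0.922485)

1 0.4770 0.0507 0.5483
2 0.7860 0.2639 0.9225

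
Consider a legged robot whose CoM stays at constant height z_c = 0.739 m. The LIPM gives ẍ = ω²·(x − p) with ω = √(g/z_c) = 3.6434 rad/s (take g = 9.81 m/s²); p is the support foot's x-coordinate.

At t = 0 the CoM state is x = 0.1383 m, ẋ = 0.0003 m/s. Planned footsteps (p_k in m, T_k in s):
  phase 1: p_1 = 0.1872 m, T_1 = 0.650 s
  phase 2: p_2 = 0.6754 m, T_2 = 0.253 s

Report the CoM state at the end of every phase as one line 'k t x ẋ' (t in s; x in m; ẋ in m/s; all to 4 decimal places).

phase 1: p=0.1872, T=0.650, ωT=2.368210, cosh=5.385955, sinh=5.292306; start (x,ẋ)=(0.138300, 0.000300) → end (x,ẋ)=(-0.075737, -0.941273)
phase 2: p=0.6754, T=0.253, ωT=0.921780, cosh=1.455786, sinh=1.057976; start (x,ẋ)=(-0.075737, -0.941273) → end (x,ẋ)=(-0.691424, -4.265648)

1 0.6500 -0.0757 -0.9413
2 0.9030 -0.6914 -4.2656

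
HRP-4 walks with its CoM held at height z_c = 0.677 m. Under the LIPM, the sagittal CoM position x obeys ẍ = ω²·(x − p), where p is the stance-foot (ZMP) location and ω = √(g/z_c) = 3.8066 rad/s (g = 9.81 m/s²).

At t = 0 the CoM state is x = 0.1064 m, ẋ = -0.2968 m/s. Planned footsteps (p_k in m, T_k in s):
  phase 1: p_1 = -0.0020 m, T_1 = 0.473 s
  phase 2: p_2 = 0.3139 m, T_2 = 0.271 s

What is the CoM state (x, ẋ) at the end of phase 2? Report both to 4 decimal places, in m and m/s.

x = 0.0783, ẋ = -0.5099

phase 1: p=-0.0020, T=0.473, ωT=1.800522, cosh=3.109009, sinh=2.943796; start (x,ẋ)=(0.106400, -0.296800) → end (x,ẋ)=(0.105489, 0.291961)
phase 2: p=0.3139, T=0.271, ωT=1.031589, cosh=1.580980, sinh=1.224539; start (x,ẋ)=(0.105489, 0.291961) → end (x,ẋ)=(0.078327, -0.509888)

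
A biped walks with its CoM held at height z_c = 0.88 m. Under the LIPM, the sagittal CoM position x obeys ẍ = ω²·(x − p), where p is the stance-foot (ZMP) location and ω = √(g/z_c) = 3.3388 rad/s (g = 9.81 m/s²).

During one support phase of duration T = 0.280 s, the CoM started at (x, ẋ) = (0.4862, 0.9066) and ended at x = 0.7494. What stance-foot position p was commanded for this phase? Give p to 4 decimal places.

ωT = 3.3388·0.280 = 0.934864; cosh(ωT) = 1.469753, sinh(ωT) = 1.077114
x(T) = p + (x₀−p)·cosh(ωT) + (ẋ₀/ω)·sinh(ωT) ⇒ p·(1 − cosh) = x(T) − x₀·cosh − (ẋ₀/ω)·sinh
numerator   = 0.7494 − (0.4862)·1.469753 − (0.9066/3.3388)·1.077114 = -0.257668
denominator = 1 − 1.469753 = -0.469753
p = -0.257668 / -0.469753 = 0.5485

p = 0.5485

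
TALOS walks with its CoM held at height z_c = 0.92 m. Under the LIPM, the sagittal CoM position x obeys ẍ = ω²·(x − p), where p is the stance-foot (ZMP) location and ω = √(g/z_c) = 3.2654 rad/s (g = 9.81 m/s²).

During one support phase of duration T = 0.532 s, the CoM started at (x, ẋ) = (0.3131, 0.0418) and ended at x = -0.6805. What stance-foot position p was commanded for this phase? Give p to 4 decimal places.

p = 0.8465

ωT = 3.2654·0.532 = 1.737193; cosh(ωT) = 2.928693, sinh(ωT) = 2.752679
x(T) = p + (x₀−p)·cosh(ωT) + (ẋ₀/ω)·sinh(ωT) ⇒ p·(1 − cosh) = x(T) − x₀·cosh − (ẋ₀/ω)·sinh
numerator   = -0.6805 − (0.3131)·2.928693 − (0.0418/3.2654)·2.752679 = -1.632711
denominator = 1 − 2.928693 = -1.928693
p = -1.632711 / -1.928693 = 0.8465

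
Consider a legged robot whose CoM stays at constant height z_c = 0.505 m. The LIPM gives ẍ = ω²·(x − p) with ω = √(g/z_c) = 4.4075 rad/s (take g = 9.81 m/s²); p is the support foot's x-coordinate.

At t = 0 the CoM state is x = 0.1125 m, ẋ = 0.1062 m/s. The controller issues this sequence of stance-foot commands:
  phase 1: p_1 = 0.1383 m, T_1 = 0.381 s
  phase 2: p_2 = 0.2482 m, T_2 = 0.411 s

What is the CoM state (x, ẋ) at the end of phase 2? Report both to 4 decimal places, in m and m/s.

phase 1: p=0.1383, T=0.381, ωT=1.679257, cosh=2.774043, sinh=2.587531; start (x,ẋ)=(0.112500, 0.106200) → end (x,ẋ)=(0.129077, 0.000366)
phase 2: p=0.2482, T=0.411, ωT=1.811482, cosh=3.141462, sinh=2.978051; start (x,ẋ)=(0.129077, 0.000366) → end (x,ẋ)=(-0.125773, -1.562429)

x = -0.1258, ẋ = -1.5624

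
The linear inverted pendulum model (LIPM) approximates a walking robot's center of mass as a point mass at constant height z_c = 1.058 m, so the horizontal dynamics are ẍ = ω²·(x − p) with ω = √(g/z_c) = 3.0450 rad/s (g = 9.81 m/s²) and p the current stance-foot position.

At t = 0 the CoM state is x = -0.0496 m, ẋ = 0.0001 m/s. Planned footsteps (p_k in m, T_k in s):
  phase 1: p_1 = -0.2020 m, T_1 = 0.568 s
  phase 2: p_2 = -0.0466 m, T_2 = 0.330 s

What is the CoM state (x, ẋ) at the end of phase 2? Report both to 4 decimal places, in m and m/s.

x = 0.8914, ẋ = 2.9995

phase 1: p=-0.2020, T=0.568, ωT=1.729560, cosh=2.907767, sinh=2.730405; start (x,ẋ)=(-0.049600, 0.000100) → end (x,ẋ)=(0.241233, 1.267357)
phase 2: p=-0.0466, T=0.330, ωT=1.004850, cosh=1.548799, sinh=1.182699; start (x,ẋ)=(0.241233, 1.267357) → end (x,ẋ)=(0.891446, 2.999461)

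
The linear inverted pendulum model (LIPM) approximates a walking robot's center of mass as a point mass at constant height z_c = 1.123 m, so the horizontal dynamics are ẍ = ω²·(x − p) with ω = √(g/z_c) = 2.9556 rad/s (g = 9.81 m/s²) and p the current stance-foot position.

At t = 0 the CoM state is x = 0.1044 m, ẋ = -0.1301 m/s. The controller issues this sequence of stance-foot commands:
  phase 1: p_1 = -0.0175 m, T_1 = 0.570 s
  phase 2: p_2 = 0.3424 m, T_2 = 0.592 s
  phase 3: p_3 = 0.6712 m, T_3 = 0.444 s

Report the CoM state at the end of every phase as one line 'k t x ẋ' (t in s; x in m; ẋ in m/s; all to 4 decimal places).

1 0.5700 0.2078 0.5750
2 1.1620 0.4862 0.5942
3 1.6060 0.6491 0.2417

phase 1: p=-0.0175, T=0.570, ωT=1.684692, cosh=2.788146, sinh=2.602644; start (x,ẋ)=(0.104400, -0.130100) → end (x,ẋ)=(0.207811, 0.574963)
phase 2: p=0.3424, T=0.592, ωT=1.749715, cosh=2.963394, sinh=2.789570; start (x,ẋ)=(0.207811, 0.574963) → end (x,ẋ)=(0.486226, 0.594178)
phase 3: p=0.6712, T=0.444, ωT=1.312286, cosh=1.991931, sinh=1.722727; start (x,ẋ)=(0.486226, 0.594178) → end (x,ẋ)=(0.649072, 0.241729)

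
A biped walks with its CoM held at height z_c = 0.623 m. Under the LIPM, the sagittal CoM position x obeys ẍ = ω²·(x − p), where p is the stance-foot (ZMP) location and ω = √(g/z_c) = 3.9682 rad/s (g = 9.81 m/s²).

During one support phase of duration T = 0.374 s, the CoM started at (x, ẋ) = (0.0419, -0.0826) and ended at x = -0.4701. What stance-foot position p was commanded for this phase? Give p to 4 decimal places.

ωT = 3.9682·0.374 = 1.484107; cosh(ωT) = 2.318864, sinh(ωT) = 2.092159
x(T) = p + (x₀−p)·cosh(ωT) + (ẋ₀/ω)·sinh(ωT) ⇒ p·(1 − cosh) = x(T) − x₀·cosh − (ẋ₀/ω)·sinh
numerator   = -0.4701 − (0.0419)·2.318864 − (-0.0826/3.9682)·2.092159 = -0.523711
denominator = 1 − 2.318864 = -1.318864
p = -0.523711 / -1.318864 = 0.3971

p = 0.3971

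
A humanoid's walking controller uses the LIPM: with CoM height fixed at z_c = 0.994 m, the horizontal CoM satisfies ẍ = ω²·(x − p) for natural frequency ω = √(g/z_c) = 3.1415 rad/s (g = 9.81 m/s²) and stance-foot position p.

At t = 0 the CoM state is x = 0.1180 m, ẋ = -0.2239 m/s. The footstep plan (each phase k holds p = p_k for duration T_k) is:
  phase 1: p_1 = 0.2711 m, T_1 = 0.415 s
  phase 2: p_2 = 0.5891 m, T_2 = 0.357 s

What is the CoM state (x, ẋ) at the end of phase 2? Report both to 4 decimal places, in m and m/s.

phase 1: p=0.2711, T=0.415, ωT=1.303723, cosh=1.977250, sinh=1.705731; start (x,ẋ)=(0.118000, -0.223900) → end (x,ẋ)=(-0.153187, -1.263101)
phase 2: p=0.5891, T=0.357, ωT=1.121516, cosh=1.697644, sinh=1.371858; start (x,ẋ)=(-0.153187, -1.263101) → end (x,ẋ)=(-1.222622, -5.343326)

x = -1.2226, ẋ = -5.3433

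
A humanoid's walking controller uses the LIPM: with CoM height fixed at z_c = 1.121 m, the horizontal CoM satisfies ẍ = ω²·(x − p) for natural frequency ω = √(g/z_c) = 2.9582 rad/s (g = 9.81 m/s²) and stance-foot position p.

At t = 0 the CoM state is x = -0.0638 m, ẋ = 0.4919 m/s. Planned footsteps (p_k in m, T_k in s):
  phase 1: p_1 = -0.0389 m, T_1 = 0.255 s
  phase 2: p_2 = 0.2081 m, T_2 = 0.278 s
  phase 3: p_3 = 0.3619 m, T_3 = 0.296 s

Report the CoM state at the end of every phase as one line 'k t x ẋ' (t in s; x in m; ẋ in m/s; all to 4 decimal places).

1 0.2550 0.0664 0.5776
2 0.5330 0.1951 0.3994
3 0.8290 0.2609 0.0731

phase 1: p=-0.0389, T=0.255, ωT=0.754341, cosh=1.298265, sinh=0.827945; start (x,ẋ)=(-0.063800, 0.491900) → end (x,ẋ)=(0.066447, 0.577631)
phase 2: p=0.2081, T=0.278, ωT=0.822380, cosh=1.357647, sinh=0.918262; start (x,ẋ)=(0.066447, 0.577631) → end (x,ẋ)=(0.195089, 0.399432)
phase 3: p=0.3619, T=0.296, ωT=0.875627, cosh=1.408490, sinh=0.991890; start (x,ẋ)=(0.195089, 0.399432) → end (x,ẋ)=(0.260878, 0.073137)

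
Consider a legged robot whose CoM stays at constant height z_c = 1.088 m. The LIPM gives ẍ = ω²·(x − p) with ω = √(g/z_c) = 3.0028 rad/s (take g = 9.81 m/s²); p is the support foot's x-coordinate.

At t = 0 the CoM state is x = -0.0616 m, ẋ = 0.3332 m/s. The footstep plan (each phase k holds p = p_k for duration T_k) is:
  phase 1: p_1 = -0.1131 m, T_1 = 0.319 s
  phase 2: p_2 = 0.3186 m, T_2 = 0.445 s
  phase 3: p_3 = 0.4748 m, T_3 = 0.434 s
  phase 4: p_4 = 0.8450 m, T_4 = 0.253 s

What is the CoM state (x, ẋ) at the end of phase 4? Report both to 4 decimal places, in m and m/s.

x = -0.3934, ẋ = -3.0935

phase 1: p=-0.1131, T=0.319, ωT=0.957893, cosh=1.494950, sinh=1.111250; start (x,ẋ)=(-0.061600, 0.333200) → end (x,ẋ)=(0.087198, 0.669966)
phase 2: p=0.3186, T=0.445, ωT=1.336246, cosh=2.033782, sinh=1.770952; start (x,ẋ)=(0.087198, 0.669966) → end (x,ẋ)=(0.243102, 0.132010)
phase 3: p=0.4748, T=0.434, ωT=1.303215, cosh=1.976385, sinh=1.704728; start (x,ẋ)=(0.243102, 0.132010) → end (x,ẋ)=(0.091818, -0.925152)
phase 4: p=0.8450, T=0.253, ωT=0.759708, cosh=1.302728, sinh=0.834925; start (x,ẋ)=(0.091818, -0.925152) → end (x,ẋ)=(-0.393428, -3.093533)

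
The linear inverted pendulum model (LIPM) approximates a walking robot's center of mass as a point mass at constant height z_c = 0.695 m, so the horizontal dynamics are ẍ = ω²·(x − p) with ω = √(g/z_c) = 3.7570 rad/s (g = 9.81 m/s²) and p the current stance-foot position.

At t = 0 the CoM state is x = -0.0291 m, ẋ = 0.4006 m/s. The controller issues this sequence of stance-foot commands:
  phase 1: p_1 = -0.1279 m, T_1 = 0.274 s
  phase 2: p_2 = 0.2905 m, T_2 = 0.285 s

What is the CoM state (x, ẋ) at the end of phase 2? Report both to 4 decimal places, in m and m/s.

phase 1: p=-0.1279, T=0.274, ωT=1.029418, cosh=1.578325, sinh=1.221111; start (x,ẋ)=(-0.029100, 0.400600) → end (x,ẋ)=(0.158243, 1.085543)
phase 2: p=0.2905, T=0.285, ωT=1.070745, cosh=1.630153, sinh=1.287400; start (x,ẋ)=(0.158243, 1.085543) → end (x,ẋ)=(0.446880, 1.129904)

x = 0.4469, ẋ = 1.1299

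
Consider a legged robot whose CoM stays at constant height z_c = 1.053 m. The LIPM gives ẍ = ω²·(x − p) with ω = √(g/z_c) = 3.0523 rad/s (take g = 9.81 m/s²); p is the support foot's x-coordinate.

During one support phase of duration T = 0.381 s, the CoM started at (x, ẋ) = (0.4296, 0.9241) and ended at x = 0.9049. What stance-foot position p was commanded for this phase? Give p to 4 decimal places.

ωT = 3.0523·0.381 = 1.162926; cosh(ωT) = 1.755926, sinh(ωT) = 1.443356
x(T) = p + (x₀−p)·cosh(ωT) + (ẋ₀/ω)·sinh(ωT) ⇒ p·(1 − cosh) = x(T) − x₀·cosh − (ẋ₀/ω)·sinh
numerator   = 0.9049 − (0.4296)·1.755926 − (0.9241/3.0523)·1.443356 = -0.286429
denominator = 1 − 1.755926 = -0.755926
p = -0.286429 / -0.755926 = 0.3789

p = 0.3789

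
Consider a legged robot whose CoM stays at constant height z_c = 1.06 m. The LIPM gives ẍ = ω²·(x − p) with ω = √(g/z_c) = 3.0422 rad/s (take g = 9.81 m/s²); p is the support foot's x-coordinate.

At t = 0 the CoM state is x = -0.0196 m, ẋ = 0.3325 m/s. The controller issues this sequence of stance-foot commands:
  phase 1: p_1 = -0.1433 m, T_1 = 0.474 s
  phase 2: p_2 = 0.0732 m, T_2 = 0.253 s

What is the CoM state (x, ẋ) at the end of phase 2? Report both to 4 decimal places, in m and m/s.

x = 0.8539, ẋ = 2.6752

phase 1: p=-0.1433, T=0.474, ωT=1.442003, cosh=2.232806, sinh=1.996352; start (x,ẋ)=(-0.019600, 0.332500) → end (x,ẋ)=(0.351091, 1.493675)
phase 2: p=0.0732, T=0.253, ωT=0.769677, cosh=1.311115, sinh=0.847953; start (x,ẋ)=(0.351091, 1.493675) → end (x,ẋ)=(0.853880, 2.675240)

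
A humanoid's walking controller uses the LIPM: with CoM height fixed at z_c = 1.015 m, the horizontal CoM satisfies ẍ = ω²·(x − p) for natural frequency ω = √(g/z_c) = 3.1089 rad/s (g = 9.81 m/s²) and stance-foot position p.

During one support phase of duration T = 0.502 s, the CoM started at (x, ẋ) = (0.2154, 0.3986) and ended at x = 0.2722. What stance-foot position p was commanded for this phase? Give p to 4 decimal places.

p = 0.3736

ωT = 3.1089·0.502 = 1.560668; cosh(ωT) = 2.485998, sinh(ωT) = 2.276002
x(T) = p + (x₀−p)·cosh(ωT) + (ẋ₀/ω)·sinh(ωT) ⇒ p·(1 − cosh) = x(T) − x₀·cosh − (ẋ₀/ω)·sinh
numerator   = 0.2722 − (0.2154)·2.485998 − (0.3986/3.1089)·2.276002 = -0.555096
denominator = 1 − 2.485998 = -1.485998
p = -0.555096 / -1.485998 = 0.3736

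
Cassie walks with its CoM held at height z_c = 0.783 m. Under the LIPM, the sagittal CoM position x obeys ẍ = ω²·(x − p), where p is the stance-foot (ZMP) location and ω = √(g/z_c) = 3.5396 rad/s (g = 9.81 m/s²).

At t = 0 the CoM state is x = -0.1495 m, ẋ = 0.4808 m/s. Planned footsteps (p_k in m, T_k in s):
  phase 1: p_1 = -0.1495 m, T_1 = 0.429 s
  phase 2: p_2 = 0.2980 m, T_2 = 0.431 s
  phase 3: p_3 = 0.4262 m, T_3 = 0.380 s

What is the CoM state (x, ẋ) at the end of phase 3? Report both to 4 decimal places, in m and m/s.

phase 1: p=-0.1495, T=0.429, ωT=1.518488, cosh=2.392181, sinh=2.173138; start (x,ẋ)=(-0.149500, 0.480800) → end (x,ẋ)=(0.145687, 1.150161)
phase 2: p=0.2980, T=0.431, ωT=1.525568, cosh=2.407625, sinh=2.190127; start (x,ẋ)=(0.145687, 1.150161) → end (x,ẋ)=(0.642950, 1.588400)
phase 3: p=0.4262, T=0.380, ωT=1.345048, cosh=2.049449, sinh=1.788922; start (x,ẋ)=(0.642950, 1.588400) → end (x,ẋ)=(1.673199, 4.627820)

x = 1.6732, ẋ = 4.6278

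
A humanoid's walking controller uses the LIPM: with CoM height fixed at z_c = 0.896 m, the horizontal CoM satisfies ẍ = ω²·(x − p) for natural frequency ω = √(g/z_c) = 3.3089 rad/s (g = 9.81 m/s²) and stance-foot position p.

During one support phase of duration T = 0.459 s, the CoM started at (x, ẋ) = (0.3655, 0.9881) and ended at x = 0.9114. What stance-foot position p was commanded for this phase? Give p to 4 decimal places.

ωT = 3.3089·0.459 = 1.518785; cosh(ωT) = 2.392826, sinh(ωT) = 2.173848
x(T) = p + (x₀−p)·cosh(ωT) + (ẋ₀/ω)·sinh(ωT) ⇒ p·(1 − cosh) = x(T) − x₀·cosh − (ẋ₀/ω)·sinh
numerator   = 0.9114 − (0.3655)·2.392826 − (0.9881/3.3089)·2.173848 = -0.612330
denominator = 1 − 2.392826 = -1.392826
p = -0.612330 / -1.392826 = 0.4396

p = 0.4396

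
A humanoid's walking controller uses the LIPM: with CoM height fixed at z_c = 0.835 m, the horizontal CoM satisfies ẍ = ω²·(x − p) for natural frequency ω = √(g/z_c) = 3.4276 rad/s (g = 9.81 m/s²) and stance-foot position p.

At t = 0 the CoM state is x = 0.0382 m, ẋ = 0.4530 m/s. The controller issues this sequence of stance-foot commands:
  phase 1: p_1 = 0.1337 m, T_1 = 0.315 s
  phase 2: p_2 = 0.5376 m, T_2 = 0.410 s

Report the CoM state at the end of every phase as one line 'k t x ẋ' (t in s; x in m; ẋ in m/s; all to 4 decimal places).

1 0.3150 0.1490 0.3175
2 0.7250 -0.1247 -1.8656

phase 1: p=0.1337, T=0.315, ωT=1.079694, cosh=1.641739, sinh=1.302040; start (x,ẋ)=(0.038200, 0.453000) → end (x,ẋ)=(0.148995, 0.317504)
phase 2: p=0.5376, T=0.410, ωT=1.405316, cosh=2.161052, sinh=1.915763; start (x,ẋ)=(0.148995, 0.317504) → end (x,ẋ)=(-0.124737, -1.865623)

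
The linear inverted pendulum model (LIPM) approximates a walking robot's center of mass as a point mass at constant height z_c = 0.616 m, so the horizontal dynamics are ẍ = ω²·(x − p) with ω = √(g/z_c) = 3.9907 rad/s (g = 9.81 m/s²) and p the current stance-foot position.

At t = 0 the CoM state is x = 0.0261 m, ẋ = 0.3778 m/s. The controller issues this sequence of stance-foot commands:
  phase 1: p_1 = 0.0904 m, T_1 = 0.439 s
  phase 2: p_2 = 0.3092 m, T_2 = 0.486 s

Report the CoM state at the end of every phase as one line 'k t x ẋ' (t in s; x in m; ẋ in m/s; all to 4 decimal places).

1 0.4390 0.1642 0.4044
2 0.9250 0.1395 -0.5357

phase 1: p=0.0904, T=0.439, ωT=1.751917, cosh=2.969544, sinh=2.796103; start (x,ẋ)=(0.026100, 0.377800) → end (x,ẋ)=(0.164166, 0.404408)
phase 2: p=0.3092, T=0.486, ωT=1.939480, cosh=3.549457, sinh=3.405678; start (x,ẋ)=(0.164166, 0.404408) → end (x,ẋ)=(0.139530, -0.535738)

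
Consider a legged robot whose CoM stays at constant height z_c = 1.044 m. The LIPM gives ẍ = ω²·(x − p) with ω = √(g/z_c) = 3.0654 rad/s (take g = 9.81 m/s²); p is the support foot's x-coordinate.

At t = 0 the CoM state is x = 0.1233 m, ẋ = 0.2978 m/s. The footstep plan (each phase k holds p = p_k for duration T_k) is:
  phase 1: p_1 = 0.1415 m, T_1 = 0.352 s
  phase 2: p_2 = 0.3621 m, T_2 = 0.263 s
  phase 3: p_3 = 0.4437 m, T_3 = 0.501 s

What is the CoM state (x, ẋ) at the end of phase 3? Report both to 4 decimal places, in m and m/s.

x = 0.2935, ẋ = -0.3300

phase 1: p=0.1415, T=0.352, ωT=1.079021, cosh=1.640863, sinh=1.300935; start (x,ẋ)=(0.123300, 0.297800) → end (x,ẋ)=(0.238021, 0.416069)
phase 2: p=0.3621, T=0.263, ωT=0.806200, cosh=1.342967, sinh=0.896415; start (x,ẋ)=(0.238021, 0.416069) → end (x,ẋ)=(0.317137, 0.217813)
phase 3: p=0.4437, T=0.501, ωT=1.535765, cosh=2.430085, sinh=2.214794; start (x,ẋ)=(0.317137, 0.217813) → end (x,ẋ)=(0.293513, -0.329963)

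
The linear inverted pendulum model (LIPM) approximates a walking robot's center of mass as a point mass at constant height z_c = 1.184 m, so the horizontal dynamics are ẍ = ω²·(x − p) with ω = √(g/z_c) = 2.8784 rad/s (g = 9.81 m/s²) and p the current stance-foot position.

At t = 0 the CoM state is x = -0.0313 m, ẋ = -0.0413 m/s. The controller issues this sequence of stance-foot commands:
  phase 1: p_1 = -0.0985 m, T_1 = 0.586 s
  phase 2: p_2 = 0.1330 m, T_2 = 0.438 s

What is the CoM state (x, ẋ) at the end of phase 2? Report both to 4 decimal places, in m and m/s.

phase 1: p=-0.0985, T=0.586, ωT=1.686742, cosh=2.793488, sinh=2.608367; start (x,ẋ)=(-0.031300, -0.041300) → end (x,ẋ)=(0.051797, 0.389161)
phase 2: p=0.1330, T=0.438, ωT=1.260739, cosh=1.905736, sinh=1.622292; start (x,ẋ)=(0.051797, 0.389161) → end (x,ẋ)=(0.197583, 0.362453)

x = 0.1976, ẋ = 0.3625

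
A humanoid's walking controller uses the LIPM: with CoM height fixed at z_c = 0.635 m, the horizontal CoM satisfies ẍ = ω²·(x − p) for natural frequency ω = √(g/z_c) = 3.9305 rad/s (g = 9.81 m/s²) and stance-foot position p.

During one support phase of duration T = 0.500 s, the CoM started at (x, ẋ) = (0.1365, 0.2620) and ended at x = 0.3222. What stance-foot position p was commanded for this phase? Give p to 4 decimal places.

p = 0.1545

ωT = 3.9305·0.500 = 1.965250; cosh(ωT) = 3.638409, sinh(ωT) = 3.498288
x(T) = p + (x₀−p)·cosh(ωT) + (ẋ₀/ω)·sinh(ωT) ⇒ p·(1 − cosh) = x(T) − x₀·cosh − (ẋ₀/ω)·sinh
numerator   = 0.3222 − (0.1365)·3.638409 − (0.2620/3.9305)·3.498288 = -0.407632
denominator = 1 − 3.638409 = -2.638409
p = -0.407632 / -2.638409 = 0.1545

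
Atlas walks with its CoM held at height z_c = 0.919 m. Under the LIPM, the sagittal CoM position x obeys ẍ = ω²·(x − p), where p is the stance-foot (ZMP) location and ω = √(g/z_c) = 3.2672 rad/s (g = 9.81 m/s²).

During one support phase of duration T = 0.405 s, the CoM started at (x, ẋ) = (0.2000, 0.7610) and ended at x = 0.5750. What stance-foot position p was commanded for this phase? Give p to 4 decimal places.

p = 0.2310

ωT = 3.2672·0.405 = 1.323216; cosh(ωT) = 2.010879, sinh(ωT) = 1.744601
x(T) = p + (x₀−p)·cosh(ωT) + (ẋ₀/ω)·sinh(ωT) ⇒ p·(1 − cosh) = x(T) − x₀·cosh − (ẋ₀/ω)·sinh
numerator   = 0.5750 − (0.2000)·2.010879 − (0.7610/3.2672)·1.744601 = -0.233530
denominator = 1 − 2.010879 = -1.010879
p = -0.233530 / -1.010879 = 0.2310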